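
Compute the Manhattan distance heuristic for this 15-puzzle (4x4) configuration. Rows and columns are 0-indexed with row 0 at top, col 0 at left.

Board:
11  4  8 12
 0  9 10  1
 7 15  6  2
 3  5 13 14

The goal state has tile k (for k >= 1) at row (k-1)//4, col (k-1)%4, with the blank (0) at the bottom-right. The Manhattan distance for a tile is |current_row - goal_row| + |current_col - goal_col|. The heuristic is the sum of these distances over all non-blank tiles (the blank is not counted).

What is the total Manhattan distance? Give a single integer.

Answer: 41

Derivation:
Tile 11: (0,0)->(2,2) = 4
Tile 4: (0,1)->(0,3) = 2
Tile 8: (0,2)->(1,3) = 2
Tile 12: (0,3)->(2,3) = 2
Tile 9: (1,1)->(2,0) = 2
Tile 10: (1,2)->(2,1) = 2
Tile 1: (1,3)->(0,0) = 4
Tile 7: (2,0)->(1,2) = 3
Tile 15: (2,1)->(3,2) = 2
Tile 6: (2,2)->(1,1) = 2
Tile 2: (2,3)->(0,1) = 4
Tile 3: (3,0)->(0,2) = 5
Tile 5: (3,1)->(1,0) = 3
Tile 13: (3,2)->(3,0) = 2
Tile 14: (3,3)->(3,1) = 2
Sum: 4 + 2 + 2 + 2 + 2 + 2 + 4 + 3 + 2 + 2 + 4 + 5 + 3 + 2 + 2 = 41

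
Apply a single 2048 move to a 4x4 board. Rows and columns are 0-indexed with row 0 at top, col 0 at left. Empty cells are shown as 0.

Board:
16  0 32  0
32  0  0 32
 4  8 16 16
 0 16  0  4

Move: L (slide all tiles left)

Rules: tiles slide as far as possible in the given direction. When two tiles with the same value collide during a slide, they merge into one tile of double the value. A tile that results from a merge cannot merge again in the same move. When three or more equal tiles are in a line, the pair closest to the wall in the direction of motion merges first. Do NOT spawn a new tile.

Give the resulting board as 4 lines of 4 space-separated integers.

Answer: 16 32  0  0
64  0  0  0
 4  8 32  0
16  4  0  0

Derivation:
Slide left:
row 0: [16, 0, 32, 0] -> [16, 32, 0, 0]
row 1: [32, 0, 0, 32] -> [64, 0, 0, 0]
row 2: [4, 8, 16, 16] -> [4, 8, 32, 0]
row 3: [0, 16, 0, 4] -> [16, 4, 0, 0]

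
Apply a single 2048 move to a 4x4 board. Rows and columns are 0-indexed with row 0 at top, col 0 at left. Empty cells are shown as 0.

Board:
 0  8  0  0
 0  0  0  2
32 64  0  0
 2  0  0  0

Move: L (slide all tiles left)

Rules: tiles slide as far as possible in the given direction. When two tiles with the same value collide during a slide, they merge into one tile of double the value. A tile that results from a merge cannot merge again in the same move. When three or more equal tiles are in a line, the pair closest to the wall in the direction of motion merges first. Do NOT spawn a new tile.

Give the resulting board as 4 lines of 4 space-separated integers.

Slide left:
row 0: [0, 8, 0, 0] -> [8, 0, 0, 0]
row 1: [0, 0, 0, 2] -> [2, 0, 0, 0]
row 2: [32, 64, 0, 0] -> [32, 64, 0, 0]
row 3: [2, 0, 0, 0] -> [2, 0, 0, 0]

Answer:  8  0  0  0
 2  0  0  0
32 64  0  0
 2  0  0  0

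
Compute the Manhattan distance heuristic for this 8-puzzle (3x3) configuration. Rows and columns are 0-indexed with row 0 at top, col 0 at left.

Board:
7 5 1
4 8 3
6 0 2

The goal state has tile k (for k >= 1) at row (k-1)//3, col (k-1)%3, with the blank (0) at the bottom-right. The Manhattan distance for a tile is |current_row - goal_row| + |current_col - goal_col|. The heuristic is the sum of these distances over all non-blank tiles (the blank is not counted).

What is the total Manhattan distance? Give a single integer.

Tile 7: (0,0)->(2,0) = 2
Tile 5: (0,1)->(1,1) = 1
Tile 1: (0,2)->(0,0) = 2
Tile 4: (1,0)->(1,0) = 0
Tile 8: (1,1)->(2,1) = 1
Tile 3: (1,2)->(0,2) = 1
Tile 6: (2,0)->(1,2) = 3
Tile 2: (2,2)->(0,1) = 3
Sum: 2 + 1 + 2 + 0 + 1 + 1 + 3 + 3 = 13

Answer: 13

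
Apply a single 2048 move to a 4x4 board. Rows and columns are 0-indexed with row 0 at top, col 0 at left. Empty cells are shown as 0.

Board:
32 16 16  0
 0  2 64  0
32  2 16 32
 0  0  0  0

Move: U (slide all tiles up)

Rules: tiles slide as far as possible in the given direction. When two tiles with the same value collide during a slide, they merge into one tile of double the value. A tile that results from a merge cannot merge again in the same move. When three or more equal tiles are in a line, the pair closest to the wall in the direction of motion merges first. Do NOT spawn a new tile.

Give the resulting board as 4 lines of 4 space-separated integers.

Answer: 64 16 16 32
 0  4 64  0
 0  0 16  0
 0  0  0  0

Derivation:
Slide up:
col 0: [32, 0, 32, 0] -> [64, 0, 0, 0]
col 1: [16, 2, 2, 0] -> [16, 4, 0, 0]
col 2: [16, 64, 16, 0] -> [16, 64, 16, 0]
col 3: [0, 0, 32, 0] -> [32, 0, 0, 0]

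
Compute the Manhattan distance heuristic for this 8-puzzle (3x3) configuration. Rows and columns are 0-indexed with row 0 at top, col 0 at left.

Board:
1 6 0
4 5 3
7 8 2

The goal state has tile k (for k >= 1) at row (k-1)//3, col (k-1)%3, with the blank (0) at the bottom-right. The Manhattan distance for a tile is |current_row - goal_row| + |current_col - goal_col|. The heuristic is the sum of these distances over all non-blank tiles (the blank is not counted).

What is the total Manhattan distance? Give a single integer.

Tile 1: at (0,0), goal (0,0), distance |0-0|+|0-0| = 0
Tile 6: at (0,1), goal (1,2), distance |0-1|+|1-2| = 2
Tile 4: at (1,0), goal (1,0), distance |1-1|+|0-0| = 0
Tile 5: at (1,1), goal (1,1), distance |1-1|+|1-1| = 0
Tile 3: at (1,2), goal (0,2), distance |1-0|+|2-2| = 1
Tile 7: at (2,0), goal (2,0), distance |2-2|+|0-0| = 0
Tile 8: at (2,1), goal (2,1), distance |2-2|+|1-1| = 0
Tile 2: at (2,2), goal (0,1), distance |2-0|+|2-1| = 3
Sum: 0 + 2 + 0 + 0 + 1 + 0 + 0 + 3 = 6

Answer: 6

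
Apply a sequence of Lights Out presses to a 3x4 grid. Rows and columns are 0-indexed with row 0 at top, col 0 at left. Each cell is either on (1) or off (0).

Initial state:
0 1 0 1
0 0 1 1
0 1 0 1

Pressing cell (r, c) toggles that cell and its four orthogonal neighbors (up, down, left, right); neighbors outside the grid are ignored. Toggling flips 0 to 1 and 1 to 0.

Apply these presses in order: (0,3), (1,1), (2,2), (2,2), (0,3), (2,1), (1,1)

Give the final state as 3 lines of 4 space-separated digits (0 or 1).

After press 1 at (0,3):
0 1 1 0
0 0 1 0
0 1 0 1

After press 2 at (1,1):
0 0 1 0
1 1 0 0
0 0 0 1

After press 3 at (2,2):
0 0 1 0
1 1 1 0
0 1 1 0

After press 4 at (2,2):
0 0 1 0
1 1 0 0
0 0 0 1

After press 5 at (0,3):
0 0 0 1
1 1 0 1
0 0 0 1

After press 6 at (2,1):
0 0 0 1
1 0 0 1
1 1 1 1

After press 7 at (1,1):
0 1 0 1
0 1 1 1
1 0 1 1

Answer: 0 1 0 1
0 1 1 1
1 0 1 1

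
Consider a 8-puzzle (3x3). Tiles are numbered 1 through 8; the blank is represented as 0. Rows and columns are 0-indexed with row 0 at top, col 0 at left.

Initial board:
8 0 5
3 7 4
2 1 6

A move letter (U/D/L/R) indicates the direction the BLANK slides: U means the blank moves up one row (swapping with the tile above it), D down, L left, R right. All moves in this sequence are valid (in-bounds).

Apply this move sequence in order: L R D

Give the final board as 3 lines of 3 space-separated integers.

Answer: 8 7 5
3 0 4
2 1 6

Derivation:
After move 1 (L):
0 8 5
3 7 4
2 1 6

After move 2 (R):
8 0 5
3 7 4
2 1 6

After move 3 (D):
8 7 5
3 0 4
2 1 6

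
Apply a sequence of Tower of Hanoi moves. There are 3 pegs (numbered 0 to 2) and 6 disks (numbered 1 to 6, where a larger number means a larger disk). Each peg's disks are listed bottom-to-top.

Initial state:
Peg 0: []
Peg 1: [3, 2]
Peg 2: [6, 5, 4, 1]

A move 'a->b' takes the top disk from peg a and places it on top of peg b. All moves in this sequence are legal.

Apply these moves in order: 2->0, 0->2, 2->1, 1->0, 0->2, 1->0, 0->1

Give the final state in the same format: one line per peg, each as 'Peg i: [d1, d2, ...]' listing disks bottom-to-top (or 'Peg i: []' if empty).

After move 1 (2->0):
Peg 0: [1]
Peg 1: [3, 2]
Peg 2: [6, 5, 4]

After move 2 (0->2):
Peg 0: []
Peg 1: [3, 2]
Peg 2: [6, 5, 4, 1]

After move 3 (2->1):
Peg 0: []
Peg 1: [3, 2, 1]
Peg 2: [6, 5, 4]

After move 4 (1->0):
Peg 0: [1]
Peg 1: [3, 2]
Peg 2: [6, 5, 4]

After move 5 (0->2):
Peg 0: []
Peg 1: [3, 2]
Peg 2: [6, 5, 4, 1]

After move 6 (1->0):
Peg 0: [2]
Peg 1: [3]
Peg 2: [6, 5, 4, 1]

After move 7 (0->1):
Peg 0: []
Peg 1: [3, 2]
Peg 2: [6, 5, 4, 1]

Answer: Peg 0: []
Peg 1: [3, 2]
Peg 2: [6, 5, 4, 1]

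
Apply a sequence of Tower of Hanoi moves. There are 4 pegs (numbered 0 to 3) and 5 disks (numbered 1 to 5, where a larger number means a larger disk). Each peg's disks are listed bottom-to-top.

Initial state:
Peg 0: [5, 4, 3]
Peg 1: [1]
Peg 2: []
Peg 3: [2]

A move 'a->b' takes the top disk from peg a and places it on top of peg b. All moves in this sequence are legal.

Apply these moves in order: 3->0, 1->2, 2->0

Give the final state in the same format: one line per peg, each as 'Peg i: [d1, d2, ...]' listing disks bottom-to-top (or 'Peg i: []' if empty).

After move 1 (3->0):
Peg 0: [5, 4, 3, 2]
Peg 1: [1]
Peg 2: []
Peg 3: []

After move 2 (1->2):
Peg 0: [5, 4, 3, 2]
Peg 1: []
Peg 2: [1]
Peg 3: []

After move 3 (2->0):
Peg 0: [5, 4, 3, 2, 1]
Peg 1: []
Peg 2: []
Peg 3: []

Answer: Peg 0: [5, 4, 3, 2, 1]
Peg 1: []
Peg 2: []
Peg 3: []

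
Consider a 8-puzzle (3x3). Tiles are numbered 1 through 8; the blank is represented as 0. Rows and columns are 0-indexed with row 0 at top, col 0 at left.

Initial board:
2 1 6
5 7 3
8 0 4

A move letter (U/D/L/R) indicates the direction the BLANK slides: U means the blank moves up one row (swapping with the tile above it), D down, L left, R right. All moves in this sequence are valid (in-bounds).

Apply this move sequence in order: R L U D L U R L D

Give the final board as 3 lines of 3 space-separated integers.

After move 1 (R):
2 1 6
5 7 3
8 4 0

After move 2 (L):
2 1 6
5 7 3
8 0 4

After move 3 (U):
2 1 6
5 0 3
8 7 4

After move 4 (D):
2 1 6
5 7 3
8 0 4

After move 5 (L):
2 1 6
5 7 3
0 8 4

After move 6 (U):
2 1 6
0 7 3
5 8 4

After move 7 (R):
2 1 6
7 0 3
5 8 4

After move 8 (L):
2 1 6
0 7 3
5 8 4

After move 9 (D):
2 1 6
5 7 3
0 8 4

Answer: 2 1 6
5 7 3
0 8 4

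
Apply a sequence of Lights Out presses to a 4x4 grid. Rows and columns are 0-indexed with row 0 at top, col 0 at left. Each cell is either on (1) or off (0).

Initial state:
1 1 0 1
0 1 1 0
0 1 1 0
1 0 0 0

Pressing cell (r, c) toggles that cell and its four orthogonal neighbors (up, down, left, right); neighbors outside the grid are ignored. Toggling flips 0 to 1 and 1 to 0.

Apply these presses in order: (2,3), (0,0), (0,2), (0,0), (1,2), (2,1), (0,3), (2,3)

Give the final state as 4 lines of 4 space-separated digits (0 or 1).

After press 1 at (2,3):
1 1 0 1
0 1 1 1
0 1 0 1
1 0 0 1

After press 2 at (0,0):
0 0 0 1
1 1 1 1
0 1 0 1
1 0 0 1

After press 3 at (0,2):
0 1 1 0
1 1 0 1
0 1 0 1
1 0 0 1

After press 4 at (0,0):
1 0 1 0
0 1 0 1
0 1 0 1
1 0 0 1

After press 5 at (1,2):
1 0 0 0
0 0 1 0
0 1 1 1
1 0 0 1

After press 6 at (2,1):
1 0 0 0
0 1 1 0
1 0 0 1
1 1 0 1

After press 7 at (0,3):
1 0 1 1
0 1 1 1
1 0 0 1
1 1 0 1

After press 8 at (2,3):
1 0 1 1
0 1 1 0
1 0 1 0
1 1 0 0

Answer: 1 0 1 1
0 1 1 0
1 0 1 0
1 1 0 0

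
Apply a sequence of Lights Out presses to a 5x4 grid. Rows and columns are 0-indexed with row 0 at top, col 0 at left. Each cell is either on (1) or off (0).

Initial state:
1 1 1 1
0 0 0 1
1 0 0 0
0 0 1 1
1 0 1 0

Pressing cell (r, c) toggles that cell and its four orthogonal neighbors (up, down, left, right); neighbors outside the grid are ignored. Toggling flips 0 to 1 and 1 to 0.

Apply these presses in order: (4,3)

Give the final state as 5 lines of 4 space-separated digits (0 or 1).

Answer: 1 1 1 1
0 0 0 1
1 0 0 0
0 0 1 0
1 0 0 1

Derivation:
After press 1 at (4,3):
1 1 1 1
0 0 0 1
1 0 0 0
0 0 1 0
1 0 0 1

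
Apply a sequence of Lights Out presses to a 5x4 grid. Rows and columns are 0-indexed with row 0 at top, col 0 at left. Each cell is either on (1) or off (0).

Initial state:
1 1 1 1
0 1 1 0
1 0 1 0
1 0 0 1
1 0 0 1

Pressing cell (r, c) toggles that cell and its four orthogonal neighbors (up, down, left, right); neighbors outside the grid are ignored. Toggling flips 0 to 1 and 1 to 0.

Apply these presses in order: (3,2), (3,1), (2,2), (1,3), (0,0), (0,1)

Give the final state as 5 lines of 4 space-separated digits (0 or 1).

After press 1 at (3,2):
1 1 1 1
0 1 1 0
1 0 0 0
1 1 1 0
1 0 1 1

After press 2 at (3,1):
1 1 1 1
0 1 1 0
1 1 0 0
0 0 0 0
1 1 1 1

After press 3 at (2,2):
1 1 1 1
0 1 0 0
1 0 1 1
0 0 1 0
1 1 1 1

After press 4 at (1,3):
1 1 1 0
0 1 1 1
1 0 1 0
0 0 1 0
1 1 1 1

After press 5 at (0,0):
0 0 1 0
1 1 1 1
1 0 1 0
0 0 1 0
1 1 1 1

After press 6 at (0,1):
1 1 0 0
1 0 1 1
1 0 1 0
0 0 1 0
1 1 1 1

Answer: 1 1 0 0
1 0 1 1
1 0 1 0
0 0 1 0
1 1 1 1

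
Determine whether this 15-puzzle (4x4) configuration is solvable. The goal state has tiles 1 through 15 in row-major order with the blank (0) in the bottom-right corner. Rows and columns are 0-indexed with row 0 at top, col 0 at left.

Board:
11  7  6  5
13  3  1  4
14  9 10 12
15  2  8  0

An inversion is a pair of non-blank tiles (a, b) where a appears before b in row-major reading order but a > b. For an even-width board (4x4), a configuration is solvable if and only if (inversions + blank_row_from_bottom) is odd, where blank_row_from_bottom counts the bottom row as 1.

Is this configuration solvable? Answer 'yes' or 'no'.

Answer: no

Derivation:
Inversions: 49
Blank is in row 3 (0-indexed from top), which is row 1 counting from the bottom (bottom = 1).
49 + 1 = 50, which is even, so the puzzle is not solvable.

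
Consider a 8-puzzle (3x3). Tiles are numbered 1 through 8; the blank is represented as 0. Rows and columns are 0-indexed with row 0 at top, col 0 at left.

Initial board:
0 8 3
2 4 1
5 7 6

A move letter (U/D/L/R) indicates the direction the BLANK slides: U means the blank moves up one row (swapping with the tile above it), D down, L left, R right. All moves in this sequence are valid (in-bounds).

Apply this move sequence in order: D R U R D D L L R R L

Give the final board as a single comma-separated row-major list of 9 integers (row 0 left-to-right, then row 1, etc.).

Answer: 2, 3, 1, 4, 8, 6, 5, 0, 7

Derivation:
After move 1 (D):
2 8 3
0 4 1
5 7 6

After move 2 (R):
2 8 3
4 0 1
5 7 6

After move 3 (U):
2 0 3
4 8 1
5 7 6

After move 4 (R):
2 3 0
4 8 1
5 7 6

After move 5 (D):
2 3 1
4 8 0
5 7 6

After move 6 (D):
2 3 1
4 8 6
5 7 0

After move 7 (L):
2 3 1
4 8 6
5 0 7

After move 8 (L):
2 3 1
4 8 6
0 5 7

After move 9 (R):
2 3 1
4 8 6
5 0 7

After move 10 (R):
2 3 1
4 8 6
5 7 0

After move 11 (L):
2 3 1
4 8 6
5 0 7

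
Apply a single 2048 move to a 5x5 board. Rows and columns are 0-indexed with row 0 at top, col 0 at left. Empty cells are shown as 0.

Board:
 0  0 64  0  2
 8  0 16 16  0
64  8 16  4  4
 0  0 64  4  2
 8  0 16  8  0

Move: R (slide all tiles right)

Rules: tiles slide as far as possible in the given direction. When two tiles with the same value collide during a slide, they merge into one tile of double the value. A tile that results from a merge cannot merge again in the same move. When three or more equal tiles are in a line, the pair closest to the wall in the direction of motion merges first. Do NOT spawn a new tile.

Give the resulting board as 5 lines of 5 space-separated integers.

Answer:  0  0  0 64  2
 0  0  0  8 32
 0 64  8 16  8
 0  0 64  4  2
 0  0  8 16  8

Derivation:
Slide right:
row 0: [0, 0, 64, 0, 2] -> [0, 0, 0, 64, 2]
row 1: [8, 0, 16, 16, 0] -> [0, 0, 0, 8, 32]
row 2: [64, 8, 16, 4, 4] -> [0, 64, 8, 16, 8]
row 3: [0, 0, 64, 4, 2] -> [0, 0, 64, 4, 2]
row 4: [8, 0, 16, 8, 0] -> [0, 0, 8, 16, 8]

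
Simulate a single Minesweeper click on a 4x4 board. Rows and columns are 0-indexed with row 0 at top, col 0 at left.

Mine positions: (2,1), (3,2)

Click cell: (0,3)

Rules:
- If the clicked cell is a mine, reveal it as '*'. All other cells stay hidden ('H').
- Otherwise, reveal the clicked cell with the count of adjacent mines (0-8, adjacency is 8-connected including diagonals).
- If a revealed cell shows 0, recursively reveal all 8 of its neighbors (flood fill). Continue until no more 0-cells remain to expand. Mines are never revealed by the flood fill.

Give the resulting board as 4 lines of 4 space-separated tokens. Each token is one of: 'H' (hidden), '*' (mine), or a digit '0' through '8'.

0 0 0 0
1 1 1 0
H H 2 1
H H H H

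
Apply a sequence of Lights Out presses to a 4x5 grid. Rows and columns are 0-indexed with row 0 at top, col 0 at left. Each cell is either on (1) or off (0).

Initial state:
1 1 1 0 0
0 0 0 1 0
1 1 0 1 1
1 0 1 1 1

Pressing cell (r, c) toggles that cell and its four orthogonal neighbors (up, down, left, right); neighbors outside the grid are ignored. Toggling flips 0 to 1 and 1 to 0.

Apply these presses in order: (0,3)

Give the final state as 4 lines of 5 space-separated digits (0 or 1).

Answer: 1 1 0 1 1
0 0 0 0 0
1 1 0 1 1
1 0 1 1 1

Derivation:
After press 1 at (0,3):
1 1 0 1 1
0 0 0 0 0
1 1 0 1 1
1 0 1 1 1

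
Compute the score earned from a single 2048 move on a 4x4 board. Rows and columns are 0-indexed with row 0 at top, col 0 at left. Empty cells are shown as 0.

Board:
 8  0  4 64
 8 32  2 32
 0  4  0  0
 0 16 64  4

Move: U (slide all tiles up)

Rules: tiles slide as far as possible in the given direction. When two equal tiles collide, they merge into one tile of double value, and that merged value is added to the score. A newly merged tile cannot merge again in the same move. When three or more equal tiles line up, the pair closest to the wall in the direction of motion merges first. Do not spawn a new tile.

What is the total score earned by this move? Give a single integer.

Answer: 16

Derivation:
Slide up:
col 0: [8, 8, 0, 0] -> [16, 0, 0, 0]  score +16 (running 16)
col 1: [0, 32, 4, 16] -> [32, 4, 16, 0]  score +0 (running 16)
col 2: [4, 2, 0, 64] -> [4, 2, 64, 0]  score +0 (running 16)
col 3: [64, 32, 0, 4] -> [64, 32, 4, 0]  score +0 (running 16)
Board after move:
16 32  4 64
 0  4  2 32
 0 16 64  4
 0  0  0  0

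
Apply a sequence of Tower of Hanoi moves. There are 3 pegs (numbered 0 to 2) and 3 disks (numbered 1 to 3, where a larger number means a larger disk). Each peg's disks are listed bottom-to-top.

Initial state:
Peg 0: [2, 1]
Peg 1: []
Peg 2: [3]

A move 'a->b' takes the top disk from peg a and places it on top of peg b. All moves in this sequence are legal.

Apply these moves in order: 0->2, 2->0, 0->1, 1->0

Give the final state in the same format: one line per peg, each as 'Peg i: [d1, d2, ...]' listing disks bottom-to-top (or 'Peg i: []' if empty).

Answer: Peg 0: [2, 1]
Peg 1: []
Peg 2: [3]

Derivation:
After move 1 (0->2):
Peg 0: [2]
Peg 1: []
Peg 2: [3, 1]

After move 2 (2->0):
Peg 0: [2, 1]
Peg 1: []
Peg 2: [3]

After move 3 (0->1):
Peg 0: [2]
Peg 1: [1]
Peg 2: [3]

After move 4 (1->0):
Peg 0: [2, 1]
Peg 1: []
Peg 2: [3]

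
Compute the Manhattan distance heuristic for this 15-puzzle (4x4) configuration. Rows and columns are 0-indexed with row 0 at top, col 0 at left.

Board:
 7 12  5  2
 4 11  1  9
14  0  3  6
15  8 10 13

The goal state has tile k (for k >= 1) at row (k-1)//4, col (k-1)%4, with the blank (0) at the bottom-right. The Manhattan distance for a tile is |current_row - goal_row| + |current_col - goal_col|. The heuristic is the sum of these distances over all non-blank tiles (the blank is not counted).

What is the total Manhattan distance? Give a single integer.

Tile 7: at (0,0), goal (1,2), distance |0-1|+|0-2| = 3
Tile 12: at (0,1), goal (2,3), distance |0-2|+|1-3| = 4
Tile 5: at (0,2), goal (1,0), distance |0-1|+|2-0| = 3
Tile 2: at (0,3), goal (0,1), distance |0-0|+|3-1| = 2
Tile 4: at (1,0), goal (0,3), distance |1-0|+|0-3| = 4
Tile 11: at (1,1), goal (2,2), distance |1-2|+|1-2| = 2
Tile 1: at (1,2), goal (0,0), distance |1-0|+|2-0| = 3
Tile 9: at (1,3), goal (2,0), distance |1-2|+|3-0| = 4
Tile 14: at (2,0), goal (3,1), distance |2-3|+|0-1| = 2
Tile 3: at (2,2), goal (0,2), distance |2-0|+|2-2| = 2
Tile 6: at (2,3), goal (1,1), distance |2-1|+|3-1| = 3
Tile 15: at (3,0), goal (3,2), distance |3-3|+|0-2| = 2
Tile 8: at (3,1), goal (1,3), distance |3-1|+|1-3| = 4
Tile 10: at (3,2), goal (2,1), distance |3-2|+|2-1| = 2
Tile 13: at (3,3), goal (3,0), distance |3-3|+|3-0| = 3
Sum: 3 + 4 + 3 + 2 + 4 + 2 + 3 + 4 + 2 + 2 + 3 + 2 + 4 + 2 + 3 = 43

Answer: 43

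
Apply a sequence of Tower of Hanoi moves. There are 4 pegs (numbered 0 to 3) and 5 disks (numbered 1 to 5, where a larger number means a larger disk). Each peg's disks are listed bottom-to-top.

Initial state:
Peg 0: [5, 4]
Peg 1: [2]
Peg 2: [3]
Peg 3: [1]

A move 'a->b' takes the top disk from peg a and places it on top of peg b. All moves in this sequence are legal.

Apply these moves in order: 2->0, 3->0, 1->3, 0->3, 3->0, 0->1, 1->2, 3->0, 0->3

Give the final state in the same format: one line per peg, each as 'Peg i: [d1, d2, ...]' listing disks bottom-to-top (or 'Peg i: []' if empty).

Answer: Peg 0: [5, 4, 3]
Peg 1: []
Peg 2: [1]
Peg 3: [2]

Derivation:
After move 1 (2->0):
Peg 0: [5, 4, 3]
Peg 1: [2]
Peg 2: []
Peg 3: [1]

After move 2 (3->0):
Peg 0: [5, 4, 3, 1]
Peg 1: [2]
Peg 2: []
Peg 3: []

After move 3 (1->3):
Peg 0: [5, 4, 3, 1]
Peg 1: []
Peg 2: []
Peg 3: [2]

After move 4 (0->3):
Peg 0: [5, 4, 3]
Peg 1: []
Peg 2: []
Peg 3: [2, 1]

After move 5 (3->0):
Peg 0: [5, 4, 3, 1]
Peg 1: []
Peg 2: []
Peg 3: [2]

After move 6 (0->1):
Peg 0: [5, 4, 3]
Peg 1: [1]
Peg 2: []
Peg 3: [2]

After move 7 (1->2):
Peg 0: [5, 4, 3]
Peg 1: []
Peg 2: [1]
Peg 3: [2]

After move 8 (3->0):
Peg 0: [5, 4, 3, 2]
Peg 1: []
Peg 2: [1]
Peg 3: []

After move 9 (0->3):
Peg 0: [5, 4, 3]
Peg 1: []
Peg 2: [1]
Peg 3: [2]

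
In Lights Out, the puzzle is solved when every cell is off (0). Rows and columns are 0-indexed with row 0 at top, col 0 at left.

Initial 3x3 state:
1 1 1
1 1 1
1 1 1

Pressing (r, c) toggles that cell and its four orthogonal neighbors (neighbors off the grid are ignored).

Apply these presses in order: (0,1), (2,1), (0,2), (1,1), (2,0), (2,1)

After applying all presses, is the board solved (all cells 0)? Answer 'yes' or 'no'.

Answer: no

Derivation:
After press 1 at (0,1):
0 0 0
1 0 1
1 1 1

After press 2 at (2,1):
0 0 0
1 1 1
0 0 0

After press 3 at (0,2):
0 1 1
1 1 0
0 0 0

After press 4 at (1,1):
0 0 1
0 0 1
0 1 0

After press 5 at (2,0):
0 0 1
1 0 1
1 0 0

After press 6 at (2,1):
0 0 1
1 1 1
0 1 1

Lights still on: 6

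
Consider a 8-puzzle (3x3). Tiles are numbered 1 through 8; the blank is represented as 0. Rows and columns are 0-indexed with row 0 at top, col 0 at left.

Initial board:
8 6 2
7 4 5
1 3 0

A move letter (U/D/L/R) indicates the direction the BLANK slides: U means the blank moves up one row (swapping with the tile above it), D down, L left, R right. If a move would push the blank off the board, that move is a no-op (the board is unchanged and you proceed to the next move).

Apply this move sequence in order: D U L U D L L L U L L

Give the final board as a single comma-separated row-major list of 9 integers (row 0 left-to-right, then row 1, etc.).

After move 1 (D):
8 6 2
7 4 5
1 3 0

After move 2 (U):
8 6 2
7 4 0
1 3 5

After move 3 (L):
8 6 2
7 0 4
1 3 5

After move 4 (U):
8 0 2
7 6 4
1 3 5

After move 5 (D):
8 6 2
7 0 4
1 3 5

After move 6 (L):
8 6 2
0 7 4
1 3 5

After move 7 (L):
8 6 2
0 7 4
1 3 5

After move 8 (L):
8 6 2
0 7 4
1 3 5

After move 9 (U):
0 6 2
8 7 4
1 3 5

After move 10 (L):
0 6 2
8 7 4
1 3 5

After move 11 (L):
0 6 2
8 7 4
1 3 5

Answer: 0, 6, 2, 8, 7, 4, 1, 3, 5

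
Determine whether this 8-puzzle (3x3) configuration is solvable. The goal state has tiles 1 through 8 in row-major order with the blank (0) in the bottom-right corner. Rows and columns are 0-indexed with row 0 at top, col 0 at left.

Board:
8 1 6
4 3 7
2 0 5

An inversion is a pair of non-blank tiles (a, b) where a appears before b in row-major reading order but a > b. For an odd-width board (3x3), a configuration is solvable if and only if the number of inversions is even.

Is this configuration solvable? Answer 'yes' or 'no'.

Answer: yes

Derivation:
Inversions (pairs i<j in row-major order where tile[i] > tile[j] > 0): 16
16 is even, so the puzzle is solvable.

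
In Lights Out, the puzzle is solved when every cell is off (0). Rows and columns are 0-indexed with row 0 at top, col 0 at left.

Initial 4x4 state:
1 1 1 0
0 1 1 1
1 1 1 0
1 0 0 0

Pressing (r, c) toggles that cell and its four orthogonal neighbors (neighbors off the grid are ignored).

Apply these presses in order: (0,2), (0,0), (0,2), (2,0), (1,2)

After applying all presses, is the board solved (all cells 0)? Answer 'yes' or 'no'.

After press 1 at (0,2):
1 0 0 1
0 1 0 1
1 1 1 0
1 0 0 0

After press 2 at (0,0):
0 1 0 1
1 1 0 1
1 1 1 0
1 0 0 0

After press 3 at (0,2):
0 0 1 0
1 1 1 1
1 1 1 0
1 0 0 0

After press 4 at (2,0):
0 0 1 0
0 1 1 1
0 0 1 0
0 0 0 0

After press 5 at (1,2):
0 0 0 0
0 0 0 0
0 0 0 0
0 0 0 0

Lights still on: 0

Answer: yes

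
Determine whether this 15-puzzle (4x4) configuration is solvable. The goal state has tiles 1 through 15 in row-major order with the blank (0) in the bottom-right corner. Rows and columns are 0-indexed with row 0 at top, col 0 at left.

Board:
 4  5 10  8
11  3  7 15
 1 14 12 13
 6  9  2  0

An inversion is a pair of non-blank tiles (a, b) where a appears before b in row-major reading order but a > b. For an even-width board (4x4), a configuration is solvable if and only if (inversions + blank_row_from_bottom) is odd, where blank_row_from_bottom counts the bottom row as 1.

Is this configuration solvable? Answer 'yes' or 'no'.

Inversions: 49
Blank is in row 3 (0-indexed from top), which is row 1 counting from the bottom (bottom = 1).
49 + 1 = 50, which is even, so the puzzle is not solvable.

Answer: no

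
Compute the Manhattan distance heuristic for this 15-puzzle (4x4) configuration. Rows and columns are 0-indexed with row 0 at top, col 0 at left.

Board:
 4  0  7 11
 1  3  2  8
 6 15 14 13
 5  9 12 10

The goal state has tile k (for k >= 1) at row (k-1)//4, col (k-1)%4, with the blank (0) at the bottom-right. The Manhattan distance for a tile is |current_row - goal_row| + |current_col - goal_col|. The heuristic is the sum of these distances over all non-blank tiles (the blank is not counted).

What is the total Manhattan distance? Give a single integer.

Tile 4: (0,0)->(0,3) = 3
Tile 7: (0,2)->(1,2) = 1
Tile 11: (0,3)->(2,2) = 3
Tile 1: (1,0)->(0,0) = 1
Tile 3: (1,1)->(0,2) = 2
Tile 2: (1,2)->(0,1) = 2
Tile 8: (1,3)->(1,3) = 0
Tile 6: (2,0)->(1,1) = 2
Tile 15: (2,1)->(3,2) = 2
Tile 14: (2,2)->(3,1) = 2
Tile 13: (2,3)->(3,0) = 4
Tile 5: (3,0)->(1,0) = 2
Tile 9: (3,1)->(2,0) = 2
Tile 12: (3,2)->(2,3) = 2
Tile 10: (3,3)->(2,1) = 3
Sum: 3 + 1 + 3 + 1 + 2 + 2 + 0 + 2 + 2 + 2 + 4 + 2 + 2 + 2 + 3 = 31

Answer: 31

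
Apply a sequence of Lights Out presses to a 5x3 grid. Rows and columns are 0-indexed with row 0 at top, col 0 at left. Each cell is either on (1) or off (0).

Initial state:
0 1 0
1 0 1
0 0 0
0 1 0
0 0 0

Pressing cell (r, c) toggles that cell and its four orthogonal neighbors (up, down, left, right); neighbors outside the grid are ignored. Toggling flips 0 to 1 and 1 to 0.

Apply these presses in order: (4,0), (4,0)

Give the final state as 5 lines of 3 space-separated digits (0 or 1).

After press 1 at (4,0):
0 1 0
1 0 1
0 0 0
1 1 0
1 1 0

After press 2 at (4,0):
0 1 0
1 0 1
0 0 0
0 1 0
0 0 0

Answer: 0 1 0
1 0 1
0 0 0
0 1 0
0 0 0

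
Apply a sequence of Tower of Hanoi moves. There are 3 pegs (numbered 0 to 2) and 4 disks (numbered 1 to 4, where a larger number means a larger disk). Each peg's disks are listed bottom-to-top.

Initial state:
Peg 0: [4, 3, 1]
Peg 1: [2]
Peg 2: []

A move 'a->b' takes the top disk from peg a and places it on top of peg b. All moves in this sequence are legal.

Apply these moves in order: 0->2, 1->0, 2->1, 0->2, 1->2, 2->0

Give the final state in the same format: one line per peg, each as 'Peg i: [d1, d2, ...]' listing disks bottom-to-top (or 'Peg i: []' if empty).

After move 1 (0->2):
Peg 0: [4, 3]
Peg 1: [2]
Peg 2: [1]

After move 2 (1->0):
Peg 0: [4, 3, 2]
Peg 1: []
Peg 2: [1]

After move 3 (2->1):
Peg 0: [4, 3, 2]
Peg 1: [1]
Peg 2: []

After move 4 (0->2):
Peg 0: [4, 3]
Peg 1: [1]
Peg 2: [2]

After move 5 (1->2):
Peg 0: [4, 3]
Peg 1: []
Peg 2: [2, 1]

After move 6 (2->0):
Peg 0: [4, 3, 1]
Peg 1: []
Peg 2: [2]

Answer: Peg 0: [4, 3, 1]
Peg 1: []
Peg 2: [2]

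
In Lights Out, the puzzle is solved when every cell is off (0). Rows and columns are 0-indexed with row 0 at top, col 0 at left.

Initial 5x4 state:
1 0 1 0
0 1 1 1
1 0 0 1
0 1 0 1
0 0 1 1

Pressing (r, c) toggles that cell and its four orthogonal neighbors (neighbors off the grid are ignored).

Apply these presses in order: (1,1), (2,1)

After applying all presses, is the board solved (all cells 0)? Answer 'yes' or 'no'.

Answer: no

Derivation:
After press 1 at (1,1):
1 1 1 0
1 0 0 1
1 1 0 1
0 1 0 1
0 0 1 1

After press 2 at (2,1):
1 1 1 0
1 1 0 1
0 0 1 1
0 0 0 1
0 0 1 1

Lights still on: 11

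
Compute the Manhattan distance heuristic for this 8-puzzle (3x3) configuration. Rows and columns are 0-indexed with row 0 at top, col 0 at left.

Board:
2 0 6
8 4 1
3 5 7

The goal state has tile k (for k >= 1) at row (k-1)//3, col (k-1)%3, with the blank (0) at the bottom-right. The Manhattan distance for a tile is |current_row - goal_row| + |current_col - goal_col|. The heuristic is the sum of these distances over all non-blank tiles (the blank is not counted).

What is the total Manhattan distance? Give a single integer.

Answer: 15

Derivation:
Tile 2: at (0,0), goal (0,1), distance |0-0|+|0-1| = 1
Tile 6: at (0,2), goal (1,2), distance |0-1|+|2-2| = 1
Tile 8: at (1,0), goal (2,1), distance |1-2|+|0-1| = 2
Tile 4: at (1,1), goal (1,0), distance |1-1|+|1-0| = 1
Tile 1: at (1,2), goal (0,0), distance |1-0|+|2-0| = 3
Tile 3: at (2,0), goal (0,2), distance |2-0|+|0-2| = 4
Tile 5: at (2,1), goal (1,1), distance |2-1|+|1-1| = 1
Tile 7: at (2,2), goal (2,0), distance |2-2|+|2-0| = 2
Sum: 1 + 1 + 2 + 1 + 3 + 4 + 1 + 2 = 15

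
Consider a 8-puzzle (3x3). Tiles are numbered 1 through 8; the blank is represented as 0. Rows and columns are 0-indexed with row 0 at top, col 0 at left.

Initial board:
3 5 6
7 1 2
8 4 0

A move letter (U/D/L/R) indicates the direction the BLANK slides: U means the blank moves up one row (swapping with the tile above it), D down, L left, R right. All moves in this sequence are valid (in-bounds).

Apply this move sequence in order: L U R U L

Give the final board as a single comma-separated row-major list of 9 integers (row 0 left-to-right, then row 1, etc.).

After move 1 (L):
3 5 6
7 1 2
8 0 4

After move 2 (U):
3 5 6
7 0 2
8 1 4

After move 3 (R):
3 5 6
7 2 0
8 1 4

After move 4 (U):
3 5 0
7 2 6
8 1 4

After move 5 (L):
3 0 5
7 2 6
8 1 4

Answer: 3, 0, 5, 7, 2, 6, 8, 1, 4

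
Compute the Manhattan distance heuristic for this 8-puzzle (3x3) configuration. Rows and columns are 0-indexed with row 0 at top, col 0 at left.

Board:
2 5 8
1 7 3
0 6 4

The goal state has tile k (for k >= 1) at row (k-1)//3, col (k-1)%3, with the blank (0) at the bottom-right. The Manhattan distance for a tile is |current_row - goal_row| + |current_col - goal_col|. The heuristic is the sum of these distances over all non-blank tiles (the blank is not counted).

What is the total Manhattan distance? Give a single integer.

Answer: 14

Derivation:
Tile 2: at (0,0), goal (0,1), distance |0-0|+|0-1| = 1
Tile 5: at (0,1), goal (1,1), distance |0-1|+|1-1| = 1
Tile 8: at (0,2), goal (2,1), distance |0-2|+|2-1| = 3
Tile 1: at (1,0), goal (0,0), distance |1-0|+|0-0| = 1
Tile 7: at (1,1), goal (2,0), distance |1-2|+|1-0| = 2
Tile 3: at (1,2), goal (0,2), distance |1-0|+|2-2| = 1
Tile 6: at (2,1), goal (1,2), distance |2-1|+|1-2| = 2
Tile 4: at (2,2), goal (1,0), distance |2-1|+|2-0| = 3
Sum: 1 + 1 + 3 + 1 + 2 + 1 + 2 + 3 = 14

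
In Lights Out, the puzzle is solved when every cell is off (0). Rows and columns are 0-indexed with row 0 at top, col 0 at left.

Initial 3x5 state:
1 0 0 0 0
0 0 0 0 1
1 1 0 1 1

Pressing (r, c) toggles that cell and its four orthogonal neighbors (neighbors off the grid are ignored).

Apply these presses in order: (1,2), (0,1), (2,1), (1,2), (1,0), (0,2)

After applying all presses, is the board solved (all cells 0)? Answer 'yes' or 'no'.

After press 1 at (1,2):
1 0 1 0 0
0 1 1 1 1
1 1 1 1 1

After press 2 at (0,1):
0 1 0 0 0
0 0 1 1 1
1 1 1 1 1

After press 3 at (2,1):
0 1 0 0 0
0 1 1 1 1
0 0 0 1 1

After press 4 at (1,2):
0 1 1 0 0
0 0 0 0 1
0 0 1 1 1

After press 5 at (1,0):
1 1 1 0 0
1 1 0 0 1
1 0 1 1 1

After press 6 at (0,2):
1 0 0 1 0
1 1 1 0 1
1 0 1 1 1

Lights still on: 10

Answer: no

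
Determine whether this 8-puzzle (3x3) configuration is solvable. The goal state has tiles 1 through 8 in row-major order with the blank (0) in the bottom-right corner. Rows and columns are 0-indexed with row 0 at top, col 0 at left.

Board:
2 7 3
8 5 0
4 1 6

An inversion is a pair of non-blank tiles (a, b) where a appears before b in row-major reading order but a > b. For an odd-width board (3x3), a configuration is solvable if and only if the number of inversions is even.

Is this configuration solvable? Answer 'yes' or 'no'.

Inversions (pairs i<j in row-major order where tile[i] > tile[j] > 0): 14
14 is even, so the puzzle is solvable.

Answer: yes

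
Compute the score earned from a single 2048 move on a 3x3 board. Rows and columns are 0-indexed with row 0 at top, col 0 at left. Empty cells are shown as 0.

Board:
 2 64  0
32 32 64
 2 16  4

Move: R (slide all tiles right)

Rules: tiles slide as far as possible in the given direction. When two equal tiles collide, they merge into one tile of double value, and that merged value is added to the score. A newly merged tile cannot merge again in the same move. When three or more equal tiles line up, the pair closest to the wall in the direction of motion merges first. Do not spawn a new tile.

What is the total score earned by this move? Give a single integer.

Answer: 64

Derivation:
Slide right:
row 0: [2, 64, 0] -> [0, 2, 64]  score +0 (running 0)
row 1: [32, 32, 64] -> [0, 64, 64]  score +64 (running 64)
row 2: [2, 16, 4] -> [2, 16, 4]  score +0 (running 64)
Board after move:
 0  2 64
 0 64 64
 2 16  4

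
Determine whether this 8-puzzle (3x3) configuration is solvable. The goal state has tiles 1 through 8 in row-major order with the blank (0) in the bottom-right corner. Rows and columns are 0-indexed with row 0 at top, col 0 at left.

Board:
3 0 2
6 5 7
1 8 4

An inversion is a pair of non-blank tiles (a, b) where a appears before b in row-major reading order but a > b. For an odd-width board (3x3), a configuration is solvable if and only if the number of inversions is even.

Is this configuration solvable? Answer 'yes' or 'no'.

Answer: no

Derivation:
Inversions (pairs i<j in row-major order where tile[i] > tile[j] > 0): 11
11 is odd, so the puzzle is not solvable.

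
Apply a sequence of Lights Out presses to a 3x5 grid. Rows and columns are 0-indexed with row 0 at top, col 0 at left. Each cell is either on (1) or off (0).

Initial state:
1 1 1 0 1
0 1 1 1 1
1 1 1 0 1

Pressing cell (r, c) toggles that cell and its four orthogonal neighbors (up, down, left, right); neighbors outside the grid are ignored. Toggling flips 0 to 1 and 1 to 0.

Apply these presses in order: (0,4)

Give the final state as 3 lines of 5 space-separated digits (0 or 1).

After press 1 at (0,4):
1 1 1 1 0
0 1 1 1 0
1 1 1 0 1

Answer: 1 1 1 1 0
0 1 1 1 0
1 1 1 0 1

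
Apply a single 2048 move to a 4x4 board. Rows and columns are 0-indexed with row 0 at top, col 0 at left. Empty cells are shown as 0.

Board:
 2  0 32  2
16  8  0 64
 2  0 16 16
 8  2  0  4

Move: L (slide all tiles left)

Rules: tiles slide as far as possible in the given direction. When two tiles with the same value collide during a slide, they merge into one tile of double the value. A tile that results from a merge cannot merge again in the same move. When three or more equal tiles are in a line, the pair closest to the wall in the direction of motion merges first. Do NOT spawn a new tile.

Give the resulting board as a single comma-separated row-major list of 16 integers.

Slide left:
row 0: [2, 0, 32, 2] -> [2, 32, 2, 0]
row 1: [16, 8, 0, 64] -> [16, 8, 64, 0]
row 2: [2, 0, 16, 16] -> [2, 32, 0, 0]
row 3: [8, 2, 0, 4] -> [8, 2, 4, 0]

Answer: 2, 32, 2, 0, 16, 8, 64, 0, 2, 32, 0, 0, 8, 2, 4, 0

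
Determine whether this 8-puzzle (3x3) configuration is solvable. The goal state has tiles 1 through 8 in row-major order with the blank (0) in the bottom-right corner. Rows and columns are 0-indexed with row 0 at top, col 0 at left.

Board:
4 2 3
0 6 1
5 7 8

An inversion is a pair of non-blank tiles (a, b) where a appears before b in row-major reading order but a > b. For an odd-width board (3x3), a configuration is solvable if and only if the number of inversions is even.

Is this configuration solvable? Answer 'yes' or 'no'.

Answer: no

Derivation:
Inversions (pairs i<j in row-major order where tile[i] > tile[j] > 0): 7
7 is odd, so the puzzle is not solvable.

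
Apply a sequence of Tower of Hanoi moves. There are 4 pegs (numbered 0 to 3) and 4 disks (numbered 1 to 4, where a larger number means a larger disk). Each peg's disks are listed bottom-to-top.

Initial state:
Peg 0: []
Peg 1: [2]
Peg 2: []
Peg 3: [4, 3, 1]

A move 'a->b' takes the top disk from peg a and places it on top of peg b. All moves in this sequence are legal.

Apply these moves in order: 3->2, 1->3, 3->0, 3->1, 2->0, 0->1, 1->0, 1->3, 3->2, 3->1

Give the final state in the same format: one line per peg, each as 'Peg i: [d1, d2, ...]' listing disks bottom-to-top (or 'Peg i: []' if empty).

Answer: Peg 0: [2, 1]
Peg 1: [4]
Peg 2: [3]
Peg 3: []

Derivation:
After move 1 (3->2):
Peg 0: []
Peg 1: [2]
Peg 2: [1]
Peg 3: [4, 3]

After move 2 (1->3):
Peg 0: []
Peg 1: []
Peg 2: [1]
Peg 3: [4, 3, 2]

After move 3 (3->0):
Peg 0: [2]
Peg 1: []
Peg 2: [1]
Peg 3: [4, 3]

After move 4 (3->1):
Peg 0: [2]
Peg 1: [3]
Peg 2: [1]
Peg 3: [4]

After move 5 (2->0):
Peg 0: [2, 1]
Peg 1: [3]
Peg 2: []
Peg 3: [4]

After move 6 (0->1):
Peg 0: [2]
Peg 1: [3, 1]
Peg 2: []
Peg 3: [4]

After move 7 (1->0):
Peg 0: [2, 1]
Peg 1: [3]
Peg 2: []
Peg 3: [4]

After move 8 (1->3):
Peg 0: [2, 1]
Peg 1: []
Peg 2: []
Peg 3: [4, 3]

After move 9 (3->2):
Peg 0: [2, 1]
Peg 1: []
Peg 2: [3]
Peg 3: [4]

After move 10 (3->1):
Peg 0: [2, 1]
Peg 1: [4]
Peg 2: [3]
Peg 3: []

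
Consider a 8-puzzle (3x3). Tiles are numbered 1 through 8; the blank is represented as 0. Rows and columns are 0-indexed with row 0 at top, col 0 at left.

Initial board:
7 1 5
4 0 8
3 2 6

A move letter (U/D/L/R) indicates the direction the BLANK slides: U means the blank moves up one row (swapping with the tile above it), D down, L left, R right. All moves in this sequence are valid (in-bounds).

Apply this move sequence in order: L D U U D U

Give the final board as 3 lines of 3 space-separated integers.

Answer: 0 1 5
7 4 8
3 2 6

Derivation:
After move 1 (L):
7 1 5
0 4 8
3 2 6

After move 2 (D):
7 1 5
3 4 8
0 2 6

After move 3 (U):
7 1 5
0 4 8
3 2 6

After move 4 (U):
0 1 5
7 4 8
3 2 6

After move 5 (D):
7 1 5
0 4 8
3 2 6

After move 6 (U):
0 1 5
7 4 8
3 2 6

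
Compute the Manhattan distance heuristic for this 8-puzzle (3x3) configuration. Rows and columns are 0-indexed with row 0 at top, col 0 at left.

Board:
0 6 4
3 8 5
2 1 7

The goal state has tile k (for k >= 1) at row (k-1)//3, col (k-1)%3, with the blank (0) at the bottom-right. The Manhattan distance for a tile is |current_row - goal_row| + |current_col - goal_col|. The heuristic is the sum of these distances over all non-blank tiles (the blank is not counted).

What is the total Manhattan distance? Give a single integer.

Tile 6: at (0,1), goal (1,2), distance |0-1|+|1-2| = 2
Tile 4: at (0,2), goal (1,0), distance |0-1|+|2-0| = 3
Tile 3: at (1,0), goal (0,2), distance |1-0|+|0-2| = 3
Tile 8: at (1,1), goal (2,1), distance |1-2|+|1-1| = 1
Tile 5: at (1,2), goal (1,1), distance |1-1|+|2-1| = 1
Tile 2: at (2,0), goal (0,1), distance |2-0|+|0-1| = 3
Tile 1: at (2,1), goal (0,0), distance |2-0|+|1-0| = 3
Tile 7: at (2,2), goal (2,0), distance |2-2|+|2-0| = 2
Sum: 2 + 3 + 3 + 1 + 1 + 3 + 3 + 2 = 18

Answer: 18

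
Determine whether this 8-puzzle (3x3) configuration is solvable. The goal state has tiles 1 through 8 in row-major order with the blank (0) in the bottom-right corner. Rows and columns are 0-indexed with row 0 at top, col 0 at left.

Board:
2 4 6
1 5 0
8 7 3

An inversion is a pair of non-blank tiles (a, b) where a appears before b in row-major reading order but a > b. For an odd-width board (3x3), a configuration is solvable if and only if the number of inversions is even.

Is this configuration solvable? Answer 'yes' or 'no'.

Inversions (pairs i<j in row-major order where tile[i] > tile[j] > 0): 10
10 is even, so the puzzle is solvable.

Answer: yes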